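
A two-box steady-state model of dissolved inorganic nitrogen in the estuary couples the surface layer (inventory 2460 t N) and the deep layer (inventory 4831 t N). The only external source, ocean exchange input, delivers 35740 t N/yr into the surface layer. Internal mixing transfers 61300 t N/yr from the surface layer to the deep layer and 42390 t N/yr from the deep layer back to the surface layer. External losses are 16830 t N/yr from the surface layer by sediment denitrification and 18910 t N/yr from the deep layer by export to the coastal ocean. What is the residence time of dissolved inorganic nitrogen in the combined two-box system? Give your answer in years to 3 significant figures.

Residence time in the combined system uses the total inventory and the total *external* removal — internal exchanges between the two boxes cancel.
M_total = 2460 + 4831 = 7291.0 t N.
ΣF_external_out = 16830 + 18910 = 35740 t N/yr.
τ = M_total / ΣF_ext = 7291.0 / 35740 = 0.2040 yr.

0.204 yr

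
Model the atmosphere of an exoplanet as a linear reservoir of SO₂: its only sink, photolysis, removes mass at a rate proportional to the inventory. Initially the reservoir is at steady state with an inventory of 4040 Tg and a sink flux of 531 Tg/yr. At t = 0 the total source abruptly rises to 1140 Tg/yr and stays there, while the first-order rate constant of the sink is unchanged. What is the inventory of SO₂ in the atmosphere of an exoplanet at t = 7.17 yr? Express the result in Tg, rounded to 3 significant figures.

Residence time τ = M₀/F₀ = 7.608 yr. The eventual steady state is M_∞ = M₀·(F₁/F₀) = 4040 × 1140/531 = 8673.4 Tg.
The anomaly ΔM(t) = M(t) − M_∞ decays as ΔM₀·e^(−t/τ) with ΔM₀ = 4040 − 8673.4 = −4633 Tg.
At t = 7.17 yr, e^(−t/τ) = e^(−0.9424) = 0.3897, so ΔM = −1806 Tg and M = 8673.4 − 1806 = 6867.8 Tg.

6870 Tg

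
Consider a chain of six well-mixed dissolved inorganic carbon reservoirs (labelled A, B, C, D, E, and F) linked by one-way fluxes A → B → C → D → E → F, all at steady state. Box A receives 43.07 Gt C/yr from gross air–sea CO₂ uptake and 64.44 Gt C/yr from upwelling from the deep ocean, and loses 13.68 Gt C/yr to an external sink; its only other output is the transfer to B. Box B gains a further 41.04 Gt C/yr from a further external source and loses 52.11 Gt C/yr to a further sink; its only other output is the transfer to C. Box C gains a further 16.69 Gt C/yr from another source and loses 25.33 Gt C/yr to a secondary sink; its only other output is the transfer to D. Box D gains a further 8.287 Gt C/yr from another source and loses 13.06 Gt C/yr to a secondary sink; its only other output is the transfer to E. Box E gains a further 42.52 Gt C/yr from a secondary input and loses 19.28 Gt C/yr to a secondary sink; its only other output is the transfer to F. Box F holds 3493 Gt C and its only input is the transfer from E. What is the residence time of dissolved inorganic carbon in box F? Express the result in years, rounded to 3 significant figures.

37.7 yr

Box A: F(A→B) = (43.07 + 64.44) − 13.68 = 93.830 Gt C/yr.
Box B: F(B→C) = (93.830 + 41.04) − 52.11 = 82.760 Gt C/yr.
Box C: F(C→D) = (82.760 + 16.69) − 25.33 = 74.120 Gt C/yr.
Box D: F(D→E) = (74.120 + 8.287) − 13.06 = 69.347 Gt C/yr.
Box E: F(E→F) = (69.347 + 42.52) − 19.28 = 92.587 Gt C/yr.
Box F throughput = its input = 92.587 Gt C/yr; τ = 3493 / 92.587 = 37.73 yr.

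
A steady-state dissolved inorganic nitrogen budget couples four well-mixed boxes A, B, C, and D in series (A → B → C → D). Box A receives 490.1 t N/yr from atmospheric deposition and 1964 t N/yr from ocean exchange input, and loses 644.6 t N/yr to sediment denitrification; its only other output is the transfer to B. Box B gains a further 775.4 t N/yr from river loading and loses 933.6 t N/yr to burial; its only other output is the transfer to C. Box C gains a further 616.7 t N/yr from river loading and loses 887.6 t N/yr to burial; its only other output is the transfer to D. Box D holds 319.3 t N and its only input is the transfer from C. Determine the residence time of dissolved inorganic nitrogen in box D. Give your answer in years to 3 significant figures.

0.231 yr

Box A: F(A→B) = (490.1 + 1964) − 644.6 = 1809.5 t N/yr.
Box B: F(B→C) = (1809.5 + 775.4) − 933.6 = 1651.3 t N/yr.
Box C: F(C→D) = (1651.3 + 616.7) − 887.6 = 1380.4 t N/yr.
Box D throughput = its input = 1380.4 t N/yr; τ = 319.3 / 1380.4 = 0.2313 yr.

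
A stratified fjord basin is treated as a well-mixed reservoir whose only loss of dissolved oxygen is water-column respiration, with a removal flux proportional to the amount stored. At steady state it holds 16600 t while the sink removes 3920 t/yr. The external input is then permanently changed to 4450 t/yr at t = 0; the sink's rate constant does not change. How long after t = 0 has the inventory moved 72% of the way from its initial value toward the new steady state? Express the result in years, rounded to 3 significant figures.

τ = M₀/F₀ = 16600/3920 = 4.235 yr.
The remaining gap fraction is e^(−t/τ); 72% covered ⇒ e^(−t/τ) = 0.280.
t = −τ ln(0.280) = 4.235 × 1.273 = 5.391 yr.

5.39 yr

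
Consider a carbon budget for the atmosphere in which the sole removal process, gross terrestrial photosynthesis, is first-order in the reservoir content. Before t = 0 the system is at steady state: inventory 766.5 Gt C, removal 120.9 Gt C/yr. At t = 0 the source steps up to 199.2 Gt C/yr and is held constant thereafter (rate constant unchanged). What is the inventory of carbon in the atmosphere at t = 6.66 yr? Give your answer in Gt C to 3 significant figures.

Residence time τ = M₀/F₀ = 6.340 yr. The eventual steady state is M_∞ = M₀·(F₁/F₀) = 766.5 × 199.2/120.9 = 1262.9 Gt C.
The anomaly ΔM(t) = M(t) − M_∞ decays as ΔM₀·e^(−t/τ) with ΔM₀ = 766.5 − 1262.9 = −496.4 Gt C.
At t = 6.66 yr, e^(−t/τ) = e^(−1.050) = 0.3498, so ΔM = −173.6 Gt C and M = 1262.9 − 173.6 = 1089.3 Gt C.

1090 Gt C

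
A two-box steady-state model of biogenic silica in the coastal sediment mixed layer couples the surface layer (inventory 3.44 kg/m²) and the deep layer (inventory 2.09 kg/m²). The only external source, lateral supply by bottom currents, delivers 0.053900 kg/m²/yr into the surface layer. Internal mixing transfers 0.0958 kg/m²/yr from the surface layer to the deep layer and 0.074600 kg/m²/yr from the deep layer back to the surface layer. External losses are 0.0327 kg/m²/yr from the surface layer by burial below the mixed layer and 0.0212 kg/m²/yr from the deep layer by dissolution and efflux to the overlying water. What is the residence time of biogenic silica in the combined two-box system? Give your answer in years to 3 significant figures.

103 yr

Treat the two boxes together as one reservoir: the mixing fluxes between them are internal recycling, so τ = ΣM / Σ(external losses).
M_total = 3.44 + 2.09 = 5.5300 kg/m².
ΣF_external_out = 0.0327 + 0.0212 = 0.053900 kg/m²/yr.
τ = M_total / ΣF_ext = 5.5300 / 0.053900 = 102.6 yr.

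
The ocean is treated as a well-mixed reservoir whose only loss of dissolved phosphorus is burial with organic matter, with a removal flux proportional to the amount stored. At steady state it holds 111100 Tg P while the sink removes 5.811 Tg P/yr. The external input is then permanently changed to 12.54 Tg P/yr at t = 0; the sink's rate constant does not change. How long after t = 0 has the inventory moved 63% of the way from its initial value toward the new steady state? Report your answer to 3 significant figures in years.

19000 yr

τ = M₀/F₀ = 111100/5.811 = 19120 yr.
The remaining gap fraction is e^(−t/τ); 63% covered ⇒ e^(−t/τ) = 0.370.
t = −τ ln(0.370) = 19120 × 0.9943 = 19010 yr.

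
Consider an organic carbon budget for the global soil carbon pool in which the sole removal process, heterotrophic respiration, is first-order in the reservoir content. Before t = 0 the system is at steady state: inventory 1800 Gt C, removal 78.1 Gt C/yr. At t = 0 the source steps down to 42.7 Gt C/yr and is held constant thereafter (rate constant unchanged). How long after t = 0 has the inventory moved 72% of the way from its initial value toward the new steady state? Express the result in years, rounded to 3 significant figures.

29.3 yr

τ = M₀/F₀ = 1800/78.1 = 23.05 yr.
The remaining gap fraction is e^(−t/τ); 72% covered ⇒ e^(−t/τ) = 0.280.
t = −τ ln(0.280) = 23.05 × 1.273 = 29.34 yr.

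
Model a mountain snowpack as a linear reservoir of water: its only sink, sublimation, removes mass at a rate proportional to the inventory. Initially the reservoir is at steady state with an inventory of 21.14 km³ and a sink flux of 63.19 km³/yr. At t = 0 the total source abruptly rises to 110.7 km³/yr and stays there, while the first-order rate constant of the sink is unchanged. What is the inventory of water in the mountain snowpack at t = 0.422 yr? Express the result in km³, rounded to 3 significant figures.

τ = M₀/F₀ = 21.14/63.19 = 0.3345 yr; rate constant k = 1/τ.
New steady state M_∞ = F₁/k = F₁·τ = 110.7 × 0.3345 = 37.034 km³.
M(t) = M_∞ + (M₀ − M_∞)·e^(−t/τ); t/τ = 0.422/0.3345 = 1.261, so e^(−t/τ) = 0.2833.
M(t) = 37.034 − 15.89 × 0.2833 = 32.532 km³.

32.5 km³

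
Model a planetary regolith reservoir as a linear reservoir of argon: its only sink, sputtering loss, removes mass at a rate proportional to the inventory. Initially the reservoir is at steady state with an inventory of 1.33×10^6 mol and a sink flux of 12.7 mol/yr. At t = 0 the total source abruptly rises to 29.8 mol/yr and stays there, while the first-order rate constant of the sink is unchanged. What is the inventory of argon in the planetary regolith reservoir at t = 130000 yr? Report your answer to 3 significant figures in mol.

The sink rate constant is k = F₀/M₀ = 12.7/1.33×10^6 = 9.549×10^-6 yr⁻¹.
Solving dM/dt = F₁ − kM with M(0) = M₀ gives M(t) = F₁/k + (M₀ − F₁/k)·e^(−kt).
F₁/k = 29.8/9.549×10^-6 = 3.1208×10^6 mol; kt = 9.549×10^-6 × 130000 = 1.241, e^(−kt) = 0.2890.
M(130000) = 3.1208×10^6 + (1.33×10^6 − 3.1208×10^6) × 0.2890 = 3.1208×10^6 − 517500 = 2.6033×10^6 mol.

2.60×10^6 mol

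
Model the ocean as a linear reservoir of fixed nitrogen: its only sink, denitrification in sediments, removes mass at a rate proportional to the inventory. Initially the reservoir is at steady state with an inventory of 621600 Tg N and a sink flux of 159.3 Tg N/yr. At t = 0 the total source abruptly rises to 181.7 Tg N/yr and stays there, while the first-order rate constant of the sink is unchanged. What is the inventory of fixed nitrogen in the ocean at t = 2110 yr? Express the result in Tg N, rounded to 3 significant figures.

658000 Tg N

The sink rate constant is k = F₀/M₀ = 159.3/621600 = 0.0002563 yr⁻¹.
Solving dM/dt = F₁ − kM with M(0) = M₀ gives M(t) = F₁/k + (M₀ − F₁/k)·e^(−kt).
F₁/k = 181.7/0.0002563 = 709010 Tg N; kt = 0.0002563 × 2110 = 0.5407, e^(−kt) = 0.5823.
M(2110) = 709010 + (621600 − 709010) × 0.5823 = 709010 − 50900 = 658110 Tg N.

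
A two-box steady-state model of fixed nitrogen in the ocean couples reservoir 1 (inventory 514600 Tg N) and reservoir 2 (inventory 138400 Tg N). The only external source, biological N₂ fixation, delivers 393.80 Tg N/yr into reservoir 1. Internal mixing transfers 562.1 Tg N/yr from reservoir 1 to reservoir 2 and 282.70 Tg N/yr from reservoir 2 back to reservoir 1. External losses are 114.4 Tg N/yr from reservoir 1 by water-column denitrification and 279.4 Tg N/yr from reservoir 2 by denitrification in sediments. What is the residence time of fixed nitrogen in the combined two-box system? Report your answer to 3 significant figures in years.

1660 yr

Residence time in the combined system uses the total inventory and the total *external* removal — internal exchanges between the two boxes cancel.
M_total = 514600 + 138400 = 653000 Tg N.
ΣF_external_out = 114.4 + 279.4 = 393.80 Tg N/yr.
τ = M_total / ΣF_ext = 653000 / 393.80 = 1658 yr.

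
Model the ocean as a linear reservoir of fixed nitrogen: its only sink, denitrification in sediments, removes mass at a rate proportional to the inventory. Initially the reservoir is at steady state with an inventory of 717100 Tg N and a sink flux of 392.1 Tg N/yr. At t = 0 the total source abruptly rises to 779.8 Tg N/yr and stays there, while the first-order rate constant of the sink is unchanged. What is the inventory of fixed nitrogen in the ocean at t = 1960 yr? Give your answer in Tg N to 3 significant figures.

The sink rate constant is k = F₀/M₀ = 392.1/717100 = 0.0005468 yr⁻¹.
Solving dM/dt = F₁ − kM with M(0) = M₀ gives M(t) = F₁/k + (M₀ − F₁/k)·e^(−kt).
F₁/k = 779.8/0.0005468 = 1.4262×10^6 Tg N; kt = 0.0005468 × 1960 = 1.072, e^(−kt) = 0.3424.
M(1960) = 1.4262×10^6 + (717100 − 1.4262×10^6) × 0.3424 = 1.4262×10^6 − 242800 = 1.1834×10^6 Tg N.

1.18×10^6 Tg N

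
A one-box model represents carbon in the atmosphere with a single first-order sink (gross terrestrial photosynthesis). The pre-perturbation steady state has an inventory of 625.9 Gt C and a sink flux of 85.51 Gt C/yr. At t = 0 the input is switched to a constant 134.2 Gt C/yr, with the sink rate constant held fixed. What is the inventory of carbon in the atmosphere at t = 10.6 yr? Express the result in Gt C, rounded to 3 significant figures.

899 Gt C

Residence time τ = M₀/F₀ = 7.320 yr. The eventual steady state is M_∞ = M₀·(F₁/F₀) = 625.9 × 134.2/85.51 = 982.29 Gt C.
The anomaly ΔM(t) = M(t) − M_∞ decays as ΔM₀·e^(−t/τ) with ΔM₀ = 625.9 − 982.29 = −356.4 Gt C.
At t = 10.6 yr, e^(−t/τ) = e^(−1.448) = 0.2350, so ΔM = −83.75 Gt C and M = 982.29 − 83.75 = 898.54 Gt C.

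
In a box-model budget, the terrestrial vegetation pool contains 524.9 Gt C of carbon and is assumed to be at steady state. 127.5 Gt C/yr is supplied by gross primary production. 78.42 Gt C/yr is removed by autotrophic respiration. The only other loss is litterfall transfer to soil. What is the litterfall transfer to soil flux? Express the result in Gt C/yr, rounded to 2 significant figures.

49 Gt C/yr

At steady state ΣF_in = ΣF_out.
ΣF_in = 127.50 Gt C/yr.
Litterfall transfer to soil flux = ΣF_in − (78.42) = 127.50 − 78.42 = 49.08 Gt C/yr.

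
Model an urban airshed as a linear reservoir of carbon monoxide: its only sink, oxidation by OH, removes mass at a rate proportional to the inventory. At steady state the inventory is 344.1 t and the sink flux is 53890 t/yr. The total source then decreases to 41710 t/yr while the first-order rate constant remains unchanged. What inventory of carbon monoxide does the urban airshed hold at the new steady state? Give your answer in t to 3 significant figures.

Rate constant k = F/M = 53890 / 344.1 = 156.6 yr⁻¹.
At the new steady state, source = k·M_new ⇒ M_new = 41710 / 156.6 = 266.3 t.
(Equivalently M_new = M × F_new/F_old = 344.1 × 41710/53890.)

266 t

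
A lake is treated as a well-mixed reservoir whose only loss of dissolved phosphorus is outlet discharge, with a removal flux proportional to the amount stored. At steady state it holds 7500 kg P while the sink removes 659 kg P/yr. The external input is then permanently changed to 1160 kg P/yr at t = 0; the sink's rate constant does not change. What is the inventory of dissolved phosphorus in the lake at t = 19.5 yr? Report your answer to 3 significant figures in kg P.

12200 kg P

The sink rate constant is k = F₀/M₀ = 659/7500 = 0.08787 yr⁻¹.
Solving dM/dt = F₁ − kM with M(0) = M₀ gives M(t) = F₁/k + (M₀ − F₁/k)·e^(−kt).
F₁/k = 1160/0.08787 = 13202 kg P; kt = 0.08787 × 19.5 = 1.713, e^(−kt) = 0.1803.
M(19.5) = 13202 + (7500 − 13202) × 0.1803 = 13202 − 1028 = 12174 kg P.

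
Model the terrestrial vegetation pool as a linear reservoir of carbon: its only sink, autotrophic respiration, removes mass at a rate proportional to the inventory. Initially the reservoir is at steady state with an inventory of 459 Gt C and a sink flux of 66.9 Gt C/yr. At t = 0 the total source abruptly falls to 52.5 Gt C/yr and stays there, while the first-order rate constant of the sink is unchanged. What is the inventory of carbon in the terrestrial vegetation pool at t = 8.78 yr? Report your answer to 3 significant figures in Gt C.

388 Gt C

The sink rate constant is k = F₀/M₀ = 66.9/459 = 0.1458 yr⁻¹.
Solving dM/dt = F₁ − kM with M(0) = M₀ gives M(t) = F₁/k + (M₀ − F₁/k)·e^(−kt).
F₁/k = 52.5/0.1458 = 360.20 Gt C; kt = 0.1458 × 8.78 = 1.280, e^(−kt) = 0.2781.
M(8.78) = 360.20 + (459 − 360.20) × 0.2781 = 360.20 + 27.48 = 387.68 Gt C.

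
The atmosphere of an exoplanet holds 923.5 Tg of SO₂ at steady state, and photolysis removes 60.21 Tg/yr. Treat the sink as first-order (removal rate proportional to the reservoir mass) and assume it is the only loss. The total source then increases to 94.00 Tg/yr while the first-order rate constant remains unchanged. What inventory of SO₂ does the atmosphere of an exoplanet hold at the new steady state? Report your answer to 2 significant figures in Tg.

Rate constant k = F/M = 60.21 / 923.5 = 0.06520 yr⁻¹.
At the new steady state, source = k·M_new ⇒ M_new = 94.00 / 0.06520 = 1442 Tg.
(Equivalently M_new = M × F_new/F_old = 923.5 × 94.00/60.21.)

1400 Tg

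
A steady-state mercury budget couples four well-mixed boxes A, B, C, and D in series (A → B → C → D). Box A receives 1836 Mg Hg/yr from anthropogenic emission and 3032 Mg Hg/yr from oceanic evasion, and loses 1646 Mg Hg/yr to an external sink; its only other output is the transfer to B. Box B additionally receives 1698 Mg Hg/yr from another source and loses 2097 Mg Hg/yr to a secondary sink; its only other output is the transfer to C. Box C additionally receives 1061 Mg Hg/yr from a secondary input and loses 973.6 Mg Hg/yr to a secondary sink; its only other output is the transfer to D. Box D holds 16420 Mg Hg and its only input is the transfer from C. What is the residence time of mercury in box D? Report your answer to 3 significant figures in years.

5.64 yr

Box A: F(A→B) = (1836 + 3032) − 1646 = 3222.0 Mg Hg/yr.
Box B: F(B→C) = (3222.0 + 1698) − 2097 = 2823.0 Mg Hg/yr.
Box C: F(C→D) = (2823.0 + 1061) − 973.6 = 2910.4 Mg Hg/yr.
Box D throughput = its input = 2910.4 Mg Hg/yr; τ = 16420 / 2910.4 = 5.642 yr.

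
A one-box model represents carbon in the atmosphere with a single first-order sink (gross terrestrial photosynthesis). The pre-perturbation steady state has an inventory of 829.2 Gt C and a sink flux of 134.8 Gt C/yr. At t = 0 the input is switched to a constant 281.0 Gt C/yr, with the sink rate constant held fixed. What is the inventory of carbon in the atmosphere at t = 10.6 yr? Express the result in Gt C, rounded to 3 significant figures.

The sink rate constant is k = F₀/M₀ = 134.8/829.2 = 0.1626 yr⁻¹.
Solving dM/dt = F₁ − kM with M(0) = M₀ gives M(t) = F₁/k + (M₀ − F₁/k)·e^(−kt).
F₁/k = 281.0/0.1626 = 1728.5 Gt C; kt = 0.1626 × 10.6 = 1.723, e^(−kt) = 0.1785.
M(10.6) = 1728.5 + (829.2 − 1728.5) × 0.1785 = 1728.5 − 160.5 = 1568.0 Gt C.

1570 Gt C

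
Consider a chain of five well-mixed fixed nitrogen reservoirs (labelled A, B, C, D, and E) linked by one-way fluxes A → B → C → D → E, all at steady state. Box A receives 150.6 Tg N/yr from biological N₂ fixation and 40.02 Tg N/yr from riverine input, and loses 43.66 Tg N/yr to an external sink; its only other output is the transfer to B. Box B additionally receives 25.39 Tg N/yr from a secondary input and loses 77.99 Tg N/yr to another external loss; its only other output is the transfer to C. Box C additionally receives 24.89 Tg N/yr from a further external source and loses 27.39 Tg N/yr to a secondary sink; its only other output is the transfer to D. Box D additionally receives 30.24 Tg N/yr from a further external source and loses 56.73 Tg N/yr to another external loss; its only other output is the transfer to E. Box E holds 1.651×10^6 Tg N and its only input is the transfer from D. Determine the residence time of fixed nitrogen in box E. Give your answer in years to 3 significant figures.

25300 yr

Box A: F(A→B) = (150.6 + 40.02) − 43.66 = 146.96 Tg N/yr.
Box B: F(B→C) = (146.96 + 25.39) − 77.99 = 94.360 Tg N/yr.
Box C: F(C→D) = (94.360 + 24.89) − 27.39 = 91.860 Tg N/yr.
Box D: F(D→E) = (91.860 + 30.24) − 56.73 = 65.370 Tg N/yr.
Box E throughput = its input = 65.370 Tg N/yr; τ = 1.651×10^6 / 65.370 = 25260 yr.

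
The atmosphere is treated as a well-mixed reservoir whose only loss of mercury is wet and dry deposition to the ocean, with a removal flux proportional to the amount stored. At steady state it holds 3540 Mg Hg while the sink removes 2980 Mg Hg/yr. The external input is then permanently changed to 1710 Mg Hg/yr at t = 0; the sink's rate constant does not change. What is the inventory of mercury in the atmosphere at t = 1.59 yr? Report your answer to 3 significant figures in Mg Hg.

2430 Mg Hg

The sink rate constant is k = F₀/M₀ = 2980/3540 = 0.8418 yr⁻¹.
Solving dM/dt = F₁ − kM with M(0) = M₀ gives M(t) = F₁/k + (M₀ − F₁/k)·e^(−kt).
F₁/k = 1710/0.8418 = 2031.3 Mg Hg; kt = 0.8418 × 1.59 = 1.338, e^(−kt) = 0.2622.
M(1.59) = 2031.3 + (3540 − 2031.3) × 0.2622 = 2031.3 + 395.6 = 2427.0 Mg Hg.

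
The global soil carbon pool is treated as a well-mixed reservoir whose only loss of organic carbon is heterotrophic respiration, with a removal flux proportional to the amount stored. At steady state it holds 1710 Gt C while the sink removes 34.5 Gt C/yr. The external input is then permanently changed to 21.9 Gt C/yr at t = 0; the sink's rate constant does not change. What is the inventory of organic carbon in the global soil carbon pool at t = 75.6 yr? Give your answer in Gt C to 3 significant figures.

Residence time τ = M₀/F₀ = 49.57 yr. The eventual steady state is M_∞ = M₀·(F₁/F₀) = 1710 × 21.9/34.5 = 1085.5 Gt C.
The anomaly ΔM(t) = M(t) − M_∞ decays as ΔM₀·e^(−t/τ) with ΔM₀ = 1710 − 1085.5 = 624.5 Gt C.
At t = 75.6 yr, e^(−t/τ) = e^(−1.525) = 0.2176, so ΔM = 135.9 Gt C and M = 1085.5 + 135.9 = 1221.4 Gt C.

1220 Gt C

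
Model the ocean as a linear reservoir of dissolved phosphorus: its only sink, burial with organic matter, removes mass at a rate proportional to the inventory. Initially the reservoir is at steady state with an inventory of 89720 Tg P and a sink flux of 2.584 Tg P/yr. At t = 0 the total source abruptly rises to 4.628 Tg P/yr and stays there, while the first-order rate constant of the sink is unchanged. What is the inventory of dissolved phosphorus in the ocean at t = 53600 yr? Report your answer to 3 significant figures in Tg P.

146000 Tg P

The sink rate constant is k = F₀/M₀ = 2.584/89720 = 2.880×10^-5 yr⁻¹.
Solving dM/dt = F₁ − kM with M(0) = M₀ gives M(t) = F₁/k + (M₀ − F₁/k)·e^(−kt).
F₁/k = 4.628/2.880×10^-5 = 160690 Tg P; kt = 2.880×10^-5 × 53600 = 1.544, e^(−kt) = 0.2136.
M(53600) = 160690 + (89720 − 160690) × 0.2136 = 160690 − 15160 = 145530 Tg P.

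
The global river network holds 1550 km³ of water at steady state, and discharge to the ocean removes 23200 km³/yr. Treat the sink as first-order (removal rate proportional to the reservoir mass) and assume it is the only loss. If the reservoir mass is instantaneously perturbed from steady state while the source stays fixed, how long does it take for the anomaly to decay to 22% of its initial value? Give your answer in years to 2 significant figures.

For a linear reservoir the anomaly decays as exp(−t/τ) with τ = M/F = 1550/23200 = 0.06681 yr.
exp(−t/τ) = 0.22 ⇒ t = −τ ln(0.22) = 0.06681 × 1.514 = 0.1012 yr.

0.10 yr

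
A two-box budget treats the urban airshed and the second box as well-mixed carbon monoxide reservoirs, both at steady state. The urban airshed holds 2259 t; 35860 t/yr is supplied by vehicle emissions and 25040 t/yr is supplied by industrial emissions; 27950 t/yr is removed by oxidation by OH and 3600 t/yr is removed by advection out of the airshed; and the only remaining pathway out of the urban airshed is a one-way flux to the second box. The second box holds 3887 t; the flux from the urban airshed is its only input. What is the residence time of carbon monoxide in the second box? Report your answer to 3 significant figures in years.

Balance the urban airshed: ΣF_in = 35860 + 25040 = 60900 t/yr.
Flux to the second box = ΣF_in − (27950 + 3600) = 29350 t/yr.
At steady state the output of the second box equals its input, 29350 t/yr.
τ = M / F = 3887 / 29350 = 0.1324 yr.

0.132 yr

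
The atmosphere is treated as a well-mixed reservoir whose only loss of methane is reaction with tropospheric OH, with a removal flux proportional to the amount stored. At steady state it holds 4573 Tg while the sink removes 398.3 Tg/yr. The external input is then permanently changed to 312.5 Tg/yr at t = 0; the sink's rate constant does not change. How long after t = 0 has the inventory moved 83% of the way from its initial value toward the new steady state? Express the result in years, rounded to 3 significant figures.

20.3 yr

τ = M₀/F₀ = 4573/398.3 = 11.48 yr.
The remaining gap fraction is e^(−t/τ); 83% covered ⇒ e^(−t/τ) = 0.170.
t = −τ ln(0.170) = 11.48 × 1.772 = 20.34 yr.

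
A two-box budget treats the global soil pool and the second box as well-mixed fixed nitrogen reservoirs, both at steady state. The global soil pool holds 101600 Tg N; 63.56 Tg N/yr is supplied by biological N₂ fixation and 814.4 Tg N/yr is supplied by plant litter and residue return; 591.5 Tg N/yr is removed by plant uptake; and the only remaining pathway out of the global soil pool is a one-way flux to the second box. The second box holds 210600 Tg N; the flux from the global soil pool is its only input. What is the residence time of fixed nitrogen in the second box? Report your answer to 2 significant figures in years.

Balance the global soil pool: ΣF_in = 63.56 + 814.4 = 877.96 Tg N/yr.
Flux to the second box = ΣF_in − (591.5) = 286.46 Tg N/yr.
At steady state the output of the second box equals its input, 286.46 Tg N/yr.
τ = M / F = 210600 / 286.46 = 735.2 yr.

740 yr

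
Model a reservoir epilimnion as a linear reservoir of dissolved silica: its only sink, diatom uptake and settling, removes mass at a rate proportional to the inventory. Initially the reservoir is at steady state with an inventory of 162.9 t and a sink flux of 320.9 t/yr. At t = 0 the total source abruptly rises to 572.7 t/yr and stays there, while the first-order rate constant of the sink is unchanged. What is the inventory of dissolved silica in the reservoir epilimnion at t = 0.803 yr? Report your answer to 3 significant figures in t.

τ = M₀/F₀ = 162.9/320.9 = 0.5076 yr; rate constant k = 1/τ.
New steady state M_∞ = F₁/k = F₁·τ = 572.7 × 0.5076 = 290.72 t.
M(t) = M_∞ + (M₀ − M_∞)·e^(−t/τ); t/τ = 0.803/0.5076 = 1.582, so e^(−t/τ) = 0.2056.
M(t) = 290.72 − 127.8 × 0.2056 = 264.44 t.

264 t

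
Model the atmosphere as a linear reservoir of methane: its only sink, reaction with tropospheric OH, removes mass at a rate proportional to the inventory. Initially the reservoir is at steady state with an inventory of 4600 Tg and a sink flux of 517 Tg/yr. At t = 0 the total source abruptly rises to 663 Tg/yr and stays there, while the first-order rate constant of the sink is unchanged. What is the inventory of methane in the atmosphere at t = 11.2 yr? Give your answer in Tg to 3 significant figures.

The sink rate constant is k = F₀/M₀ = 517/4600 = 0.1124 yr⁻¹.
Solving dM/dt = F₁ − kM with M(0) = M₀ gives M(t) = F₁/k + (M₀ − F₁/k)·e^(−kt).
F₁/k = 663/0.1124 = 5899.0 Tg; kt = 0.1124 × 11.2 = 1.259, e^(−kt) = 0.2840.
M(11.2) = 5899.0 + (4600 − 5899.0) × 0.2840 = 5899.0 − 368.9 = 5530.1 Tg.

5530 Tg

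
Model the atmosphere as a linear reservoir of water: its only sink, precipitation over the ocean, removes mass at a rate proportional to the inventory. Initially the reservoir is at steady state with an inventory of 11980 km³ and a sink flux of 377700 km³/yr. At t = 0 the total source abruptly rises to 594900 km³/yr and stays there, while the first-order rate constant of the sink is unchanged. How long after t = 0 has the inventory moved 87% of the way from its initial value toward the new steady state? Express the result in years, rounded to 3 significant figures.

τ = M₀/F₀ = 11980/377700 = 0.03172 yr.
The remaining gap fraction is e^(−t/τ); 87% covered ⇒ e^(−t/τ) = 0.130.
t = −τ ln(0.130) = 0.03172 × 2.040 = 0.06471 yr.

0.0647 yr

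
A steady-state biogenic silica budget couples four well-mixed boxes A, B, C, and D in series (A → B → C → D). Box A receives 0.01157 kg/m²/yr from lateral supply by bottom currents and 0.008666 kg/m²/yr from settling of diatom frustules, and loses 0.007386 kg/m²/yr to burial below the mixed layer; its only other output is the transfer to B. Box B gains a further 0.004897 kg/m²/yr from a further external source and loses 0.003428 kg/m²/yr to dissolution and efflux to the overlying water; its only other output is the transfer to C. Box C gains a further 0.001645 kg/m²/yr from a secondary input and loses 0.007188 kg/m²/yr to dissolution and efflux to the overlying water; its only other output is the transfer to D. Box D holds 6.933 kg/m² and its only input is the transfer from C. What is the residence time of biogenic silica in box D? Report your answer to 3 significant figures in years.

790 yr

Box A: F(A→B) = (0.01157 + 0.008666) − 0.007386 = 0.012850 kg/m²/yr.
Box B: F(B→C) = (0.012850 + 0.004897) − 0.003428 = 0.014319 kg/m²/yr.
Box C: F(C→D) = (0.014319 + 0.001645) − 0.007188 = 0.0087760 kg/m²/yr.
Box D throughput = its input = 0.0087760 kg/m²/yr; τ = 6.933 / 0.0087760 = 790.0 yr.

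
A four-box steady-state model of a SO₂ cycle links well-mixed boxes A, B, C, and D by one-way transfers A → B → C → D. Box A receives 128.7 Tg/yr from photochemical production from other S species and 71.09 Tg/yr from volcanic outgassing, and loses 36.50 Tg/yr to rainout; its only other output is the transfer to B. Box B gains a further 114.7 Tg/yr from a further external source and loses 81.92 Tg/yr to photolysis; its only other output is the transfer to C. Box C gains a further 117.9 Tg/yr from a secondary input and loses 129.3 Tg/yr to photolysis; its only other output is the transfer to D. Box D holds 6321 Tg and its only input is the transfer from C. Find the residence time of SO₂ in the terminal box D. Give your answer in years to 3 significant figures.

34.2 yr

Box A: F(A→B) = (128.7 + 71.09) − 36.50 = 163.29 Tg/yr.
Box B: F(B→C) = (163.29 + 114.7) − 81.92 = 196.07 Tg/yr.
Box C: F(C→D) = (196.07 + 117.9) − 129.3 = 184.67 Tg/yr.
Box D throughput = its input = 184.67 Tg/yr; τ = 6321 / 184.67 = 34.23 yr.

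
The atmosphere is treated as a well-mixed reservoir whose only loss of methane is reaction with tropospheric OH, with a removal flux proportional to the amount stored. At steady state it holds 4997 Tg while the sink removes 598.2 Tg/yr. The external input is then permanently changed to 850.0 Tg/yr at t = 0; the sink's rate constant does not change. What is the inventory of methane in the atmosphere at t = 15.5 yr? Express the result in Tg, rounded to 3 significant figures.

τ = M₀/F₀ = 4997/598.2 = 8.353 yr; rate constant k = 1/τ.
New steady state M_∞ = F₁/k = F₁·τ = 850.0 × 8.353 = 7100.4 Tg.
M(t) = M_∞ + (M₀ − M_∞)·e^(−t/τ); t/τ = 15.5/8.353 = 1.856, so e^(−t/τ) = 0.1564.
M(t) = 7100.4 − 2103 × 0.1564 = 6771.5 Tg.

6770 Tg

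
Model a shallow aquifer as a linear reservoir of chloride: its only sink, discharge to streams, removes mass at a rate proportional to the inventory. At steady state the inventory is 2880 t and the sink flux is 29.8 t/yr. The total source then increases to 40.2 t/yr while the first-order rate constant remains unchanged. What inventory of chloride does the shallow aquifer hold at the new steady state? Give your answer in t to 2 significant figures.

Rate constant k = F/M = 29.8 / 2880 = 0.01035 yr⁻¹.
At the new steady state, source = k·M_new ⇒ M_new = 40.2 / 0.01035 = 3885 t.
(Equivalently M_new = M × F_new/F_old = 2880 × 40.2/29.8.)

3900 t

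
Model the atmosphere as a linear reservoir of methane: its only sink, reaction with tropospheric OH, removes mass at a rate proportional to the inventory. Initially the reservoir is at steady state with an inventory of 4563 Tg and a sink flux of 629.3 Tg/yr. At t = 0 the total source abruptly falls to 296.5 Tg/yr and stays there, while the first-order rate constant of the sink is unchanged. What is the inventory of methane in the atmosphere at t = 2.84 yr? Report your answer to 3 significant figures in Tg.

3780 Tg

Residence time τ = M₀/F₀ = 7.251 yr. The eventual steady state is M_∞ = M₀·(F₁/F₀) = 4563 × 296.5/629.3 = 2149.9 Tg.
The anomaly ΔM(t) = M(t) − M_∞ decays as ΔM₀·e^(−t/τ) with ΔM₀ = 4563 − 2149.9 = 2413 Tg.
At t = 2.84 yr, e^(−t/τ) = e^(−0.3917) = 0.6759, so ΔM = 1631 Tg and M = 2149.9 + 1631 = 3781.0 Tg.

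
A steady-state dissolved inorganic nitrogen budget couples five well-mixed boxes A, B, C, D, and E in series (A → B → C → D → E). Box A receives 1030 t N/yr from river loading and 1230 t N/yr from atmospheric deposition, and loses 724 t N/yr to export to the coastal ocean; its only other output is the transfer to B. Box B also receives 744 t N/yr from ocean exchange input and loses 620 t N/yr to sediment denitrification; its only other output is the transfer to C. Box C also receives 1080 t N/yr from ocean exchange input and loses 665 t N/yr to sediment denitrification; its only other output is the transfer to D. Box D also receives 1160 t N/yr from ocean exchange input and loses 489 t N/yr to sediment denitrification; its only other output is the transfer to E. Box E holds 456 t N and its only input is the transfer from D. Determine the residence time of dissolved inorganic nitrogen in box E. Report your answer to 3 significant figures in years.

Box A: F(A→B) = (1030 + 1230) − 724 = 1536.0 t N/yr.
Box B: F(B→C) = (1536.0 + 744) − 620 = 1660.0 t N/yr.
Box C: F(C→D) = (1660.0 + 1080) − 665 = 2075.0 t N/yr.
Box D: F(D→E) = (2075.0 + 1160) − 489 = 2746.0 t N/yr.
Box E throughput = its input = 2746.0 t N/yr; τ = 456 / 2746.0 = 0.1661 yr.

0.166 yr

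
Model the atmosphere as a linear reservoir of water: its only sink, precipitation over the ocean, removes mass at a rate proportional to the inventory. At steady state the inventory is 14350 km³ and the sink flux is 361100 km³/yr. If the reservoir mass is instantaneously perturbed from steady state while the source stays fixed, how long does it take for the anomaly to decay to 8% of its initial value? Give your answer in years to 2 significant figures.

For a linear reservoir the anomaly decays as exp(−t/τ) with τ = M/F = 14350/361100 = 0.03974 yr.
exp(−t/τ) = 0.08 ⇒ t = −τ ln(0.08) = 0.03974 × 2.526 = 0.1004 yr.

0.10 yr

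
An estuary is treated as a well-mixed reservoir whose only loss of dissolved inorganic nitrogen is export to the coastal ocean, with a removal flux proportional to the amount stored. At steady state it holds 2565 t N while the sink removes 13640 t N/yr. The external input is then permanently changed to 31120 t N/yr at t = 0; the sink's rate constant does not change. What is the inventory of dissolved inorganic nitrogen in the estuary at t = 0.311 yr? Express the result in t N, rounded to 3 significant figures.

5220 t N

The sink rate constant is k = F₀/M₀ = 13640/2565 = 5.318 yr⁻¹.
Solving dM/dt = F₁ − kM with M(0) = M₀ gives M(t) = F₁/k + (M₀ − F₁/k)·e^(−kt).
F₁/k = 31120/5.318 = 5852.1 t N; kt = 5.318 × 0.311 = 1.654, e^(−kt) = 0.1913.
M(0.311) = 5852.1 + (2565 − 5852.1) × 0.1913 = 5852.1 − 628.9 = 5223.2 t N.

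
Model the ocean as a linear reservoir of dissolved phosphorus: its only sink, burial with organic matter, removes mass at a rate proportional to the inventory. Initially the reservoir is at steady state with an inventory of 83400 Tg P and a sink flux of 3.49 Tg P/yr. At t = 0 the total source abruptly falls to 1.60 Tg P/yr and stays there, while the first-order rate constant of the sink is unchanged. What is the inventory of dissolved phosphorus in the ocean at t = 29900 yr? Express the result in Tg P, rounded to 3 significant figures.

51200 Tg P

τ = M₀/F₀ = 83400/3.49 = 23900 yr; rate constant k = 1/τ.
New steady state M_∞ = F₁/k = F₁·τ = 1.60 × 23900 = 38235 Tg P.
M(t) = M_∞ + (M₀ − M_∞)·e^(−t/τ); t/τ = 29900/23900 = 1.251, so e^(−t/τ) = 0.2862.
M(t) = 38235 + 45170 × 0.2862 = 51159 Tg P.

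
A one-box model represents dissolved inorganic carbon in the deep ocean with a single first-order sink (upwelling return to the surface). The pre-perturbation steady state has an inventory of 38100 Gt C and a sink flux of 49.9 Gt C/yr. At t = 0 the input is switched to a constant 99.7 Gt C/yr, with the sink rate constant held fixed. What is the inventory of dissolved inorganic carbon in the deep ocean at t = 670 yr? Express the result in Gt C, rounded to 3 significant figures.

60300 Gt C

The sink rate constant is k = F₀/M₀ = 49.9/38100 = 0.001310 yr⁻¹.
Solving dM/dt = F₁ − kM with M(0) = M₀ gives M(t) = F₁/k + (M₀ − F₁/k)·e^(−kt).
F₁/k = 99.7/0.001310 = 76124 Gt C; kt = 0.001310 × 670 = 0.8775, e^(−kt) = 0.4158.
M(670) = 76124 + (38100 − 76124) × 0.4158 = 76124 − 15810 = 60313 Gt C.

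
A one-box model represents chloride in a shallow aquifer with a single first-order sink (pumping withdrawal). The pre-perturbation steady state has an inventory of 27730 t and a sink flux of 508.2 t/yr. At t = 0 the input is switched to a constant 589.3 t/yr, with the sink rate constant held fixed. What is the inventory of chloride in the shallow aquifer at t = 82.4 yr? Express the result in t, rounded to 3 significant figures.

The sink rate constant is k = F₀/M₀ = 508.2/27730 = 0.01833 yr⁻¹.
Solving dM/dt = F₁ − kM with M(0) = M₀ gives M(t) = F₁/k + (M₀ − F₁/k)·e^(−kt).
F₁/k = 589.3/0.01833 = 32155 t; kt = 0.01833 × 82.4 = 1.510, e^(−kt) = 0.2209.
M(82.4) = 32155 + (27730 − 32155) × 0.2209 = 32155 − 977.5 = 31178 t.

31200 t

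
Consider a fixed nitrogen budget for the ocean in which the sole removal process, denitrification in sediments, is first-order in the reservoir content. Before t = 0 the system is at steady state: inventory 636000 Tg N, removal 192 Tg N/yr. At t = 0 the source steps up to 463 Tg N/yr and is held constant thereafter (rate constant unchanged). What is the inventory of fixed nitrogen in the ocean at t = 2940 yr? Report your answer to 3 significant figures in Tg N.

1.16×10^6 Tg N

Residence time τ = M₀/F₀ = 3312 yr. The eventual steady state is M_∞ = M₀·(F₁/F₀) = 636000 × 463/192 = 1.5337×10^6 Tg N.
The anomaly ΔM(t) = M(t) − M_∞ decays as ΔM₀·e^(−t/τ) with ΔM₀ = 636000 − 1.5337×10^6 = −897700 Tg N.
At t = 2940 yr, e^(−t/τ) = e^(−0.8875) = 0.4117, so ΔM = −369500 Tg N and M = 1.5337×10^6 − 369500 = 1.1641×10^6 Tg N.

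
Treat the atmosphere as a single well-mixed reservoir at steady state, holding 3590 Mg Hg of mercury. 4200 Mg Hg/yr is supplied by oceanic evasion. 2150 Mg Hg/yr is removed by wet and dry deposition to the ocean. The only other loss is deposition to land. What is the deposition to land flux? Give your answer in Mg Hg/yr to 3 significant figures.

At steady state ΣF_in = ΣF_out.
ΣF_in = 4200.0 Mg Hg/yr.
Deposition to land flux = ΣF_in − (2150) = 4200.0 − 2150 = 2050 Mg Hg/yr.

2050 Mg Hg/yr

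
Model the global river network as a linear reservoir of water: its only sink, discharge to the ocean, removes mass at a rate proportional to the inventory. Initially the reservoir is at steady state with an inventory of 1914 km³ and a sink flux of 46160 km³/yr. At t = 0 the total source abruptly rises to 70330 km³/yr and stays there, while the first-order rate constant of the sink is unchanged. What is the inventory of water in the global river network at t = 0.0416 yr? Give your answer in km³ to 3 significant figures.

τ = M₀/F₀ = 1914/46160 = 0.04146 yr; rate constant k = 1/τ.
New steady state M_∞ = F₁/k = F₁·τ = 70330 × 0.04146 = 2916.2 km³.
M(t) = M_∞ + (M₀ − M_∞)·e^(−t/τ); t/τ = 0.0416/0.04146 = 1.003, so e^(−t/τ) = 0.3667.
M(t) = 2916.2 − 1002 × 0.3667 = 2548.7 km³.

2550 km³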